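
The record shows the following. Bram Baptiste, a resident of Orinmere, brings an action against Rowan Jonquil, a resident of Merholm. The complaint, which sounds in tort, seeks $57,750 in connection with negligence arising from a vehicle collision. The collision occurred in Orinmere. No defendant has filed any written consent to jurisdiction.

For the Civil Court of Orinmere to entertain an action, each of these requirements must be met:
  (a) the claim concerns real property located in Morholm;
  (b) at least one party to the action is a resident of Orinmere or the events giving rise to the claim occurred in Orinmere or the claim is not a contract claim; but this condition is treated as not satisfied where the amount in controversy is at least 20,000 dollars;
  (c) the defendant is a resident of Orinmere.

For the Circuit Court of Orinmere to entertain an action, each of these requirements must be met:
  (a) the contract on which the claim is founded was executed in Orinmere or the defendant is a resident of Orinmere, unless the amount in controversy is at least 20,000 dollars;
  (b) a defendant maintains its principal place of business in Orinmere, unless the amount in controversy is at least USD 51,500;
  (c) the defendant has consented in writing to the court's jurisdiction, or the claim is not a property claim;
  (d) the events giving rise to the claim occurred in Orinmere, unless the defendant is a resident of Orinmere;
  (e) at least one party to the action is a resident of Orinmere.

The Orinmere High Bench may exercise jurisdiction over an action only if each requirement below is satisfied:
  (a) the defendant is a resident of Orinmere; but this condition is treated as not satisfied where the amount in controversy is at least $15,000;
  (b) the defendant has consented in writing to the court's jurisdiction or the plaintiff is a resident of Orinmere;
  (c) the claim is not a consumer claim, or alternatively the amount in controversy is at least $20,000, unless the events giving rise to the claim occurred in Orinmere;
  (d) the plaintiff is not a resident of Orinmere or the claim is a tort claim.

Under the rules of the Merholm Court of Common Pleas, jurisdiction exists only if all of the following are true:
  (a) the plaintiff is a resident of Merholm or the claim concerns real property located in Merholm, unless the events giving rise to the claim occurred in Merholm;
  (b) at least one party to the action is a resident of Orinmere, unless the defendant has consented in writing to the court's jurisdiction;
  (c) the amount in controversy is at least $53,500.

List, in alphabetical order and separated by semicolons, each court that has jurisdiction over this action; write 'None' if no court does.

The Civil Court of Orinmere:
  (a) The claim does not concern real property. Not satisfied.
  (b) Bram Baptiste resides in Orinmere, so one alternative holds. But the amount in controversy is USD 57,750, which meets the 20,000 dollars floor, triggering the carve-out and defeating this condition. Fails.
  (c) The defendant resides in Merholm, not Orinmere. Not met.
  → The court lacks jurisdiction.
The Circuit Court of Orinmere:
  (a) No contract (and hence no place of execution) is alleged; the defendant resides in Merholm, not Orinmere — none of the alternatives is met. However, the amount in controversy is 57,750 dollars, which meets the 20,000 dollars floor, so the 'unless' proviso supplies this condition. Condition met.
  (b) No defendant is a corporation. However, the amount in controversy is 57,750 dollars, which meets the 51,500 dollars floor, so the 'unless' proviso supplies this condition. Condition met.
  (c) The claim is a tort claim, not a property claim, so this disjunct is met. Condition met.
  (d) The operative events occurred in Orinmere. Satisfied.
  (e) Bram Baptiste resides in Orinmere. Met.
  → Jurisdiction lies.
The Orinmere High Bench:
  (a) The defendant resides in Merholm, not Orinmere. Fails.
  (b) The plaintiff resides in Orinmere, so this disjunct is met. Satisfied.
  (c) The claim is a tort claim, not a consumer claim, so this disjunct is met. Condition met.
  (d) The claim is a tort claim, so this disjunct is met. Condition met.
  → At least one condition fails; no jurisdiction.
The Merholm Court of Common Pleas:
  (a) The plaintiff resides in Orinmere, not Merholm; the claim does not concern real property — no alternative holds. And the operative events occurred in Orinmere, not Merholm, so the proviso does not save it. Not met.
  (b) Bram Baptiste resides in Orinmere. Satisfied.
  (c) The amount in controversy is USD 57,750, which meets the $53,500 floor. Met.
  → At least one condition fails; no jurisdiction.

the Circuit Court of Orinmere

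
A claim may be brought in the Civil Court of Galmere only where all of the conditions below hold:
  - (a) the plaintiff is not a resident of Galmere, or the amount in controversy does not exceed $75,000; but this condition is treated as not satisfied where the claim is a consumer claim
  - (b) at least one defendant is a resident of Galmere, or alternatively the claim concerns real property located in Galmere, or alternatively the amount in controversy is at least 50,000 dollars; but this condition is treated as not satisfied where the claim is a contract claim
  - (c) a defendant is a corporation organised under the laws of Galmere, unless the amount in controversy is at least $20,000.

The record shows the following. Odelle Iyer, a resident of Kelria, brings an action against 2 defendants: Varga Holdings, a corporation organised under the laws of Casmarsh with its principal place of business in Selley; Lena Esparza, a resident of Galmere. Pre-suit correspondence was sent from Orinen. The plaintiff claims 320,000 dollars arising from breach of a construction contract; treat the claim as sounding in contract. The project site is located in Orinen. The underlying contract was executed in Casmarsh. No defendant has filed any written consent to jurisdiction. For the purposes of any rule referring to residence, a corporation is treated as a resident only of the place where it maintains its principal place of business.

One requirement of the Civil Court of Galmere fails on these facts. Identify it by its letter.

(b)

The Civil Court of Galmere:
  (a) The plaintiff resides in Kelria, which is not Galmere, which satisfies one of the alternatives. The exception is not triggered, since the claim is a contract claim, not a consumer claim. Satisfied.
  (b) Lena Esparza resides in Galmere, so one alternative holds. But the claim is a contract claim, triggering the carve-out and defeating this condition. Not satisfied.
  (c) The corporate defendant(s) are organised in Casmarsh, not Galmere. However, the amount in controversy is USD 320,000, which meets the $20,000 floor, so the 'unless' proviso supplies this condition. Met.
Only condition (b) fails.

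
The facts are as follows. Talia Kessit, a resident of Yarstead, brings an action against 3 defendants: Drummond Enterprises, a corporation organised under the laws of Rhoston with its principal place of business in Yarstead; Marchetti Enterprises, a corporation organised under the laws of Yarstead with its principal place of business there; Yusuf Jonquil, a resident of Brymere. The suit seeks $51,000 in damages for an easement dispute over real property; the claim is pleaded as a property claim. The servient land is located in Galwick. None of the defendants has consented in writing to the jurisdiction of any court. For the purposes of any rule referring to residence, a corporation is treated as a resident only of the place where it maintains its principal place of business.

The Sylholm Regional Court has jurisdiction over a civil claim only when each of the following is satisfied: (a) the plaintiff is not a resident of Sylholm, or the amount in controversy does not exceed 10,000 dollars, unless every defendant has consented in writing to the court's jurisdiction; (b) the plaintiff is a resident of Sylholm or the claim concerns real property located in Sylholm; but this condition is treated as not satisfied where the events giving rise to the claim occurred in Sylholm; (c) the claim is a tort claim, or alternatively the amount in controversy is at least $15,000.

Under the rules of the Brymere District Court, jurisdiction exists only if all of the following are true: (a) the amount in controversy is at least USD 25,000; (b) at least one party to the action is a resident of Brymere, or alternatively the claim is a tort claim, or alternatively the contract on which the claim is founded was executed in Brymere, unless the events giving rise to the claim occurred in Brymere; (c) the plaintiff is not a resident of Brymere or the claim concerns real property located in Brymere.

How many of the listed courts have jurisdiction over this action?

1

The Sylholm Regional Court:
  (a) The plaintiff resides in Yarstead, which is not Sylholm, so one alternative holds. Condition met.
  (b) The plaintiff resides in Yarstead, not Sylholm; the property lies in Galwick, not Sylholm — none of the alternatives is met. Not satisfied.
  (c) The amount in controversy is 51,000 dollars, which meets the USD 15,000 floor, which satisfies one of the alternatives. Met.
  → The court lacks jurisdiction.
The Brymere District Court:
  (a) The amount in controversy is $51,000, which meets the 25,000 dollars floor. Condition met.
  (b) Yusuf Jonquil resides in Brymere, which satisfies one of the alternatives. Met.
  (c) The plaintiff resides in Yarstead, which is not Brymere, which satisfies one of the alternatives. Satisfied.
  → The court has jurisdiction.
Courts with jurisdiction: the Brymere District Court — 1 in total.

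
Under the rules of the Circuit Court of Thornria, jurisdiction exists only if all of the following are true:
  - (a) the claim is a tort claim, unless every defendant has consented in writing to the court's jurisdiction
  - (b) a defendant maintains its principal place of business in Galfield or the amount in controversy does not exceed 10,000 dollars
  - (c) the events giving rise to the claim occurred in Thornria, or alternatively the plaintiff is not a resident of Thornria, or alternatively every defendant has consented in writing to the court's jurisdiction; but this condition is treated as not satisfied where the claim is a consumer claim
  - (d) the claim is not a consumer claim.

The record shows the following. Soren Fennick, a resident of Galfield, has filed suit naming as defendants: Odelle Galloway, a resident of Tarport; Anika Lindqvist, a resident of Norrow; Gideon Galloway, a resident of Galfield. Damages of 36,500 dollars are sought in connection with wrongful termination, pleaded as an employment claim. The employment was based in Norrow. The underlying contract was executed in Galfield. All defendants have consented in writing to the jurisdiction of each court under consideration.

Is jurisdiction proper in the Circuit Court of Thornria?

The Circuit Court of Thornria:
  (a) The claim is an employment claim, not a tort claim. The proviso rescues it, though: every defendant has filed written consent. Met.
  (b) No defendant is a corporation; the amount in controversy is 36,500 dollars, above the 10,000 dollars ceiling — no alternative holds. Condition not met.
  (c) The plaintiff resides in Galfield, which is not Thornria, which satisfies one of the alternatives. And the carve-out is inapplicable — the claim is an employment claim, not a consumer claim. Met.
  (d) The claim is an employment claim, not a consumer claim. Condition met.
  → No jurisdiction.

No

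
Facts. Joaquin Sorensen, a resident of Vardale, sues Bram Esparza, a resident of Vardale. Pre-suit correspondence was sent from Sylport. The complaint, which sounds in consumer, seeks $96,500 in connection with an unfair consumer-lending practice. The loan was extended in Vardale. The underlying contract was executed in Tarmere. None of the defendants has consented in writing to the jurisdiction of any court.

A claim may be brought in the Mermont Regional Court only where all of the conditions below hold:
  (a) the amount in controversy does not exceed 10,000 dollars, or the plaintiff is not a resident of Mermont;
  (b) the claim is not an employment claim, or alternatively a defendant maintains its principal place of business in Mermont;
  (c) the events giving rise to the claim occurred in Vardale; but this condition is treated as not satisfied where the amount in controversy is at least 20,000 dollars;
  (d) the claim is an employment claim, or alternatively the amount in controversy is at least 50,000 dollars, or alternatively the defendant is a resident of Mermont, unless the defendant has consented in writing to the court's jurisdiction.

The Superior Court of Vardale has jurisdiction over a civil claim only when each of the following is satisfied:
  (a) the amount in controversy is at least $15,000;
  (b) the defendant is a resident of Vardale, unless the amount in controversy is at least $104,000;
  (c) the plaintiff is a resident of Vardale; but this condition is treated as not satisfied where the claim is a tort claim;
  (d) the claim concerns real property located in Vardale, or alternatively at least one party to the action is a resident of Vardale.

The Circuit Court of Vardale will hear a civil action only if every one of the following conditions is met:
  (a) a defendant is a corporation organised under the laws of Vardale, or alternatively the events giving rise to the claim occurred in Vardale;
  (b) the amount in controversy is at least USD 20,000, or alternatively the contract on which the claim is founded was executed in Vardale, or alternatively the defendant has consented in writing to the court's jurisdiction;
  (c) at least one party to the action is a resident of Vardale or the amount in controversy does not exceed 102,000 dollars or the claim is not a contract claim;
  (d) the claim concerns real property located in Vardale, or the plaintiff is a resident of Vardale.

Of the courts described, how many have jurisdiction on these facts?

The Mermont Regional Court:
  (a) The plaintiff resides in Vardale, which is not Mermont, so one alternative holds. Condition met.
  (b) The claim is a consumer claim, not an employment claim, so this disjunct is met. Condition met.
  (c) The operative events occurred in Vardale. But the carve-out bites: the amount in controversy is USD 96,500, which meets the $20,000 floor. Not satisfied.
  (d) The amount in controversy is 96,500 dollars, which meets the $50,000 floor, which satisfies one of the alternatives. Condition met.
  → The court lacks jurisdiction.
The Superior Court of Vardale:
  (a) The amount in controversy is $96,500, which meets the 15,000 dollars floor. Condition met.
  (b) The defendant resides in Vardale. Satisfied.
  (c) The plaintiff resides in Vardale. And the carve-out is inapplicable — the claim is a consumer claim, not a tort claim. Met.
  (d) Joaquin Sorensen resides in Vardale, so one alternative holds. Condition met.
  → Every requirement is satisfied — jurisdiction.
The Circuit Court of Vardale:
  (a) The operative events occurred in Vardale, so one alternative holds. Met.
  (b) The amount in controversy is 96,500 dollars, which meets the 20,000 dollars floor, so this disjunct is met. Condition met.
  (c) Joaquin Sorensen resides in Vardale, so this disjunct is met. Satisfied.
  (d) The plaintiff resides in Vardale, which satisfies one of the alternatives. Met.
  → The court has jurisdiction.
Courts with jurisdiction: the Superior Court of Vardale, the Circuit Court of Vardale — 2 in total.

2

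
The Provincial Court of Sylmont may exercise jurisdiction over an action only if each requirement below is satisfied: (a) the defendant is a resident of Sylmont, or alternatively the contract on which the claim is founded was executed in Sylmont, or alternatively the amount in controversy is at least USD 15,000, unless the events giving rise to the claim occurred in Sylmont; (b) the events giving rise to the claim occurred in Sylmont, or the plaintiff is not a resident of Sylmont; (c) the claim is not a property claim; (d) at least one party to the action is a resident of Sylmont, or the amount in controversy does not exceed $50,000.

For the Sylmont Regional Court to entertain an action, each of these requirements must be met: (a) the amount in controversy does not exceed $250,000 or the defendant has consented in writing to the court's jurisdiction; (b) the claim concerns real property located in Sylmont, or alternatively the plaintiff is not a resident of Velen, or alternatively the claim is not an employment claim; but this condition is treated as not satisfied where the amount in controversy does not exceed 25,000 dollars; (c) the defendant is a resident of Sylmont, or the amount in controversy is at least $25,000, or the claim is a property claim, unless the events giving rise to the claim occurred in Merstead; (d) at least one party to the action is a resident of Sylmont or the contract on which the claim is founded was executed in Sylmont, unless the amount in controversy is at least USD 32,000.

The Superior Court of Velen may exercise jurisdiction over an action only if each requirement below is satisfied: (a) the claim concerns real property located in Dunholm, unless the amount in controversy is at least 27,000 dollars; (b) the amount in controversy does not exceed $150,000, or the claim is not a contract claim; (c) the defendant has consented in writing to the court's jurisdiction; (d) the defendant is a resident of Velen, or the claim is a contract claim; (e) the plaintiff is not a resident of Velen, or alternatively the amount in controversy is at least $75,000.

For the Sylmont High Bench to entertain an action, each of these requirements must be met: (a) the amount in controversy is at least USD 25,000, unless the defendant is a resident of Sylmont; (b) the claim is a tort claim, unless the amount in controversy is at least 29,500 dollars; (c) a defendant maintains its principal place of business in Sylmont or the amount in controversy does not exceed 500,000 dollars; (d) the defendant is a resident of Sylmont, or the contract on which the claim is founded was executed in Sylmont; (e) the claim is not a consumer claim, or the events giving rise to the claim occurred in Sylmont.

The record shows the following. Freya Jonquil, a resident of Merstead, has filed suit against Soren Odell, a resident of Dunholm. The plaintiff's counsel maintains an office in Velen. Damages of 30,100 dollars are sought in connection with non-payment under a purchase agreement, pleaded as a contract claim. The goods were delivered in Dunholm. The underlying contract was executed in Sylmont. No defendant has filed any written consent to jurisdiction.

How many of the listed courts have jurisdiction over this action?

The Provincial Court of Sylmont:
  (a) The contract was executed in Sylmont, which satisfies one of the alternatives. Met.
  (b) The plaintiff resides in Merstead, which is not Sylmont, so this disjunct is met. Satisfied.
  (c) The claim is a contract claim, not a property claim. Satisfied.
  (d) The amount in controversy is 30,100 dollars, within the $50,000 ceiling, which satisfies one of the alternatives. Condition met.
  → The court has jurisdiction.
The Sylmont Regional Court:
  (a) The amount in controversy is $30,100, within the 250,000 dollars ceiling — that alternative is enough. Satisfied.
  (b) The plaintiff resides in Merstead, which is not Velen — that alternative is enough. The exception is not triggered, since the amount in controversy is USD 30,100, above the 25,000 dollars ceiling. Satisfied.
  (c) The amount in controversy is USD 30,100, which meets the $25,000 floor, so one alternative holds. Met.
  (d) The contract was executed in Sylmont, so one alternative holds. Satisfied.
  → All conditions met; jurisdiction exists.
The Superior Court of Velen:
  (a) The claim does not concern real property. The proviso rescues it, though: the amount in controversy is 30,100 dollars, which meets the USD 27,000 floor. Satisfied.
  (b) The amount in controversy is USD 30,100, within the USD 150,000 ceiling, so one alternative holds. Met.
  (c) No such written consent has been filed. Condition not met.
  (d) The claim is a contract claim — that alternative is enough. Condition met.
  (e) The plaintiff resides in Merstead, which is not Velen, so this disjunct is met. Condition met.
  → No jurisdiction.
The Sylmont High Bench:
  (a) The amount in controversy is 30,100 dollars, which meets the 25,000 dollars floor. Satisfied.
  (b) The claim is a contract claim, not a tort claim. The proviso rescues it, though: the amount in controversy is $30,100, which meets the $29,500 floor. Condition met.
  (c) The amount in controversy is USD 30,100, within the $500,000 ceiling, so this disjunct is met. Condition met.
  (d) The contract was executed in Sylmont, so this disjunct is met. Satisfied.
  (e) The claim is a contract claim, not a consumer claim — that alternative is enough. Condition met.
  → All conditions met; jurisdiction exists.
Courts with jurisdiction: the Provincial Court of Sylmont, the Sylmont Regional Court, the Sylmont High Bench — 3 in total.

3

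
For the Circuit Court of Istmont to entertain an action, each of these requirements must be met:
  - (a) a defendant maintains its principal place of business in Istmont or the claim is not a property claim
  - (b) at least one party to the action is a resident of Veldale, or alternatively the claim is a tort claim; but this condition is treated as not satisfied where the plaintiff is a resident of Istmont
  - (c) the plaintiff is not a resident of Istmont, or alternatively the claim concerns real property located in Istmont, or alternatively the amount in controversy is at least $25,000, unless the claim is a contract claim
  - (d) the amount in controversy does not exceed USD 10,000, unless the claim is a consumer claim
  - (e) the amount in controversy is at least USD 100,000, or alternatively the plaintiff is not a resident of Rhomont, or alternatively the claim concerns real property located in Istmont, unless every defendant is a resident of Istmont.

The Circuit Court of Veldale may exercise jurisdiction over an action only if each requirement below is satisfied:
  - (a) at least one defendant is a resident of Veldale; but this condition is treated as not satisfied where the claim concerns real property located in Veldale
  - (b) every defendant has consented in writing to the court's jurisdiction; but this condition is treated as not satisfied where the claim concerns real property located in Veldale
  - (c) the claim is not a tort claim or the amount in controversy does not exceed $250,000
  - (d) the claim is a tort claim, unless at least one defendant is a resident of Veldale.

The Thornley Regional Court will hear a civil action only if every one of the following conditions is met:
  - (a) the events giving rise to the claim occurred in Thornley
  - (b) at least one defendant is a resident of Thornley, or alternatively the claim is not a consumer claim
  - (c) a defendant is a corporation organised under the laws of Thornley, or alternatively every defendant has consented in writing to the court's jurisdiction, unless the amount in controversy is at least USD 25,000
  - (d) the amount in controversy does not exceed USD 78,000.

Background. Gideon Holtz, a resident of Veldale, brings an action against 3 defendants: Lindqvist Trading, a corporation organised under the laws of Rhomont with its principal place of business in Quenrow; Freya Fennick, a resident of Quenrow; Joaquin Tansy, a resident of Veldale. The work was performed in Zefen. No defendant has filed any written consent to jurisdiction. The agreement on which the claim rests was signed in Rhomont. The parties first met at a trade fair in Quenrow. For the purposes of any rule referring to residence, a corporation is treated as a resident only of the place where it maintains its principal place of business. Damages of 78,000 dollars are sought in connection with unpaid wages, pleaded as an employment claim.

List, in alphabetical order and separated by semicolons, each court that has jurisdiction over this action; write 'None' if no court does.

The Circuit Court of Istmont:
  (a) The claim is an employment claim, not a property claim, which satisfies one of the alternatives. Condition met.
  (b) Gideon Holtz resides in Veldale, which satisfies one of the alternatives. And the carve-out is inapplicable — the plaintiff resides in Veldale, not Istmont. Condition met.
  (c) The plaintiff resides in Veldale, which is not Istmont, which satisfies one of the alternatives. Met.
  (d) The amount in controversy is USD 78,000, above the USD 10,000 ceiling. Nor does the 'unless' clause help: the claim is an employment claim, not a consumer claim. Not met.
  (e) The plaintiff resides in Veldale, which is not Rhomont, so one alternative holds. Condition met.
  → No jurisdiction.
The Circuit Court of Veldale:
  (a) Joaquin Tansy resides in Veldale. And the carve-out is inapplicable — the claim does not concern real property. Condition met.
  (b) No such written consent has been filed. Not satisfied.
  (c) The claim is an employment claim, not a tort claim, which satisfies one of the alternatives. Condition met.
  (d) The claim is an employment claim, not a tort claim. But Joaquin Tansy resides in Veldale, and the 'unless' clause therefore excuses the requirement. Met.
  → Not every requirement is met — no jurisdiction.
The Thornley Regional Court:
  (a) The operative events occurred in Zefen, not Thornley. Fails.
  (b) The claim is an employment claim, not a consumer claim, so one alternative holds. Condition met.
  (c) The corporate defendant(s) are organised in Rhomont, not Thornley; no such written consent has been filed — every alternative fails. However, the amount in controversy is $78,000, which meets the USD 25,000 floor, so the 'unless' proviso supplies this condition. Condition met.
  (d) The amount in controversy is 78,000 dollars, within the $78,000 ceiling. Condition met.
  → At least one condition fails; no jurisdiction.

None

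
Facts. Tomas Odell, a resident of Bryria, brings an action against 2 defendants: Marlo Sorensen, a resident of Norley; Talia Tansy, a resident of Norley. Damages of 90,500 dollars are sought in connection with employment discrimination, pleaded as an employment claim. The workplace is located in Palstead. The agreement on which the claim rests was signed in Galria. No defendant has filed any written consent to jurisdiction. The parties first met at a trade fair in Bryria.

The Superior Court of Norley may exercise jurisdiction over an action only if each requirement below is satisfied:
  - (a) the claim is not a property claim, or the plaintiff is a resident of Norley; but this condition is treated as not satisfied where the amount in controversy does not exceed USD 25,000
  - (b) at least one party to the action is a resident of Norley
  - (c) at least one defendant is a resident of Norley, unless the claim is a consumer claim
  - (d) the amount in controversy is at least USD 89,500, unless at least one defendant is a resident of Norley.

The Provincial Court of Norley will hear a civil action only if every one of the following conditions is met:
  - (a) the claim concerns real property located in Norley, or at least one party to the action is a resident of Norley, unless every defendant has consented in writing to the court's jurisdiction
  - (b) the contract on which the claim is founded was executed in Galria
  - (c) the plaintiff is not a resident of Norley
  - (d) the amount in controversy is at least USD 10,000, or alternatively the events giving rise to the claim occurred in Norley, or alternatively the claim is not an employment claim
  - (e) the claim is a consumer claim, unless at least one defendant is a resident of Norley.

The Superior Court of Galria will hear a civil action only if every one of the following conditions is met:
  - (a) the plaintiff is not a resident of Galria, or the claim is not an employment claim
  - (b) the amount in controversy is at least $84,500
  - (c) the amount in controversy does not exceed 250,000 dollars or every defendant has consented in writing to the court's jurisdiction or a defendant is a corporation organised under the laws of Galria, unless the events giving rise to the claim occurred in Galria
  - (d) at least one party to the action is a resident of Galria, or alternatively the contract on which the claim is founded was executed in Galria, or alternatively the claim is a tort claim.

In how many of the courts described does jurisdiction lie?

The Superior Court of Norley:
  (a) The claim is an employment claim, not a property claim, which satisfies one of the alternatives. The exception is not triggered, since the amount in controversy is $90,500, above the $25,000 ceiling. Satisfied.
  (b) Marlo Sorensen resides in Norley. Met.
  (c) Marlo Sorensen resides in Norley. Satisfied.
  (d) The amount in controversy is USD 90,500, which meets the USD 89,500 floor. Satisfied.
  → All conditions met; jurisdiction exists.
The Provincial Court of Norley:
  (a) Marlo Sorensen resides in Norley, which satisfies one of the alternatives. Satisfied.
  (b) The contract was executed in Galria. Met.
  (c) The plaintiff resides in Bryria, which is not Norley. Condition met.
  (d) The amount in controversy is $90,500, which meets the USD 10,000 floor, so this disjunct is met. Satisfied.
  (e) The claim is an employment claim, not a consumer claim. The proviso rescues it, though: Marlo Sorensen resides in Norley. Satisfied.
  → Every requirement is satisfied — jurisdiction.
The Superior Court of Galria:
  (a) The plaintiff resides in Bryria, which is not Galria, which satisfies one of the alternatives. Met.
  (b) The amount in controversy is 90,500 dollars, which meets the $84,500 floor. Satisfied.
  (c) The amount in controversy is 90,500 dollars, within the USD 250,000 ceiling — that alternative is enough. Met.
  (d) The contract was executed in Galria — that alternative is enough. Condition met.
  → All conditions met; jurisdiction exists.
Courts with jurisdiction: the Superior Court of Norley, the Provincial Court of Norley, the Superior Court of Galria — 3 in total.

3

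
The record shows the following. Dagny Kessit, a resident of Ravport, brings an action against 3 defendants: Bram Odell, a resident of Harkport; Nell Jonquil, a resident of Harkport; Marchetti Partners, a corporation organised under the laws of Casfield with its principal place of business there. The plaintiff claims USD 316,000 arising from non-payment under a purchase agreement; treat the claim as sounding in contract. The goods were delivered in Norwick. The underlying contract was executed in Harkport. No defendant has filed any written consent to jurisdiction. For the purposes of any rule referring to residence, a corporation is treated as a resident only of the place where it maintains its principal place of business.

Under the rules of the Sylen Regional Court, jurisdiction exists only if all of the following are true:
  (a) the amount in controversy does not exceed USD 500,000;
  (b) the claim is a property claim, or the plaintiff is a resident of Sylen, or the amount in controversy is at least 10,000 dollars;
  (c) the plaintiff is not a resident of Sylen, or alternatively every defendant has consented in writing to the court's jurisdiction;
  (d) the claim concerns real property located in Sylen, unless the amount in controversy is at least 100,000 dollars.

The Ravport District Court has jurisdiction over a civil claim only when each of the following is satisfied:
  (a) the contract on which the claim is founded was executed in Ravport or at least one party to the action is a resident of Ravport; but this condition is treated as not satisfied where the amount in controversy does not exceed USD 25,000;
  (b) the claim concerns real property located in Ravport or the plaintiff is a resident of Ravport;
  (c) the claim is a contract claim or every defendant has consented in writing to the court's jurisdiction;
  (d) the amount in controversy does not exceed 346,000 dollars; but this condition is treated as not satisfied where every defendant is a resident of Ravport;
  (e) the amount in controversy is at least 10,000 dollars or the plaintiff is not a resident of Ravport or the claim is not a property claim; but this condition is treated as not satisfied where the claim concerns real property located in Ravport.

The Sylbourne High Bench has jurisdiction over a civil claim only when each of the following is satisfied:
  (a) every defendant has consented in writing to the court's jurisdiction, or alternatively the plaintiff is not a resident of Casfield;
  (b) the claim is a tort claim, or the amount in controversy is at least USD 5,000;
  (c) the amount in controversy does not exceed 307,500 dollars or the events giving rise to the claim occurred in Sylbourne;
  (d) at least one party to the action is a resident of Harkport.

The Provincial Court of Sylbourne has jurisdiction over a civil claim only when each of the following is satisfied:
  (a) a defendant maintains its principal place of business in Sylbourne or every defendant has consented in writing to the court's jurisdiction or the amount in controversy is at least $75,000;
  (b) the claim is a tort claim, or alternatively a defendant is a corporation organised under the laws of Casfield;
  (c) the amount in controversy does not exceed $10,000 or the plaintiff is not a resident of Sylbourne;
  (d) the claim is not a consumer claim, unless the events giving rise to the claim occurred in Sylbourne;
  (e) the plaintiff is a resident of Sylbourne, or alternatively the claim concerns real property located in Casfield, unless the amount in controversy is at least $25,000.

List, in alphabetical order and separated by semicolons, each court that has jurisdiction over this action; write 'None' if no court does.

The Sylen Regional Court:
  (a) The amount in controversy is $316,000, within the USD 500,000 ceiling. Condition met.
  (b) The amount in controversy is USD 316,000, which meets the USD 10,000 floor, which satisfies one of the alternatives. Met.
  (c) The plaintiff resides in Ravport, which is not Sylen, which satisfies one of the alternatives. Satisfied.
  (d) The claim does not concern real property. However, the amount in controversy is $316,000, which meets the 100,000 dollars floor, so the 'unless' proviso supplies this condition. Condition met.
  → Jurisdiction lies.
The Ravport District Court:
  (a) Dagny Kessit resides in Ravport, so this disjunct is met. And the carve-out is inapplicable — the amount in controversy is USD 316,000, above the USD 25,000 ceiling. Satisfied.
  (b) The plaintiff resides in Ravport, which satisfies one of the alternatives. Condition met.
  (c) The claim is a contract claim, which satisfies one of the alternatives. Satisfied.
  (d) The amount in controversy is 316,000 dollars, within the $346,000 ceiling. And the carve-out is inapplicable — the defendants reside as follows — Bram Odell in Harkport, Nell Jonquil in Harkport, Marchetti Partners in Casfield — not all in Ravport. Satisfied.
  (e) The amount in controversy is 316,000 dollars, which meets the $10,000 floor, so one alternative holds. The exception is not triggered, since the claim does not concern real property. Met.
  → Jurisdiction lies.
The Sylbourne High Bench:
  (a) The plaintiff resides in Ravport, which is not Casfield, so one alternative holds. Satisfied.
  (b) The amount in controversy is 316,000 dollars, which meets the USD 5,000 floor, so this disjunct is met. Satisfied.
  (c) The amount in controversy is $316,000, above the USD 307,500 ceiling; the operative events occurred in Norwick, not Sylbourne — none of the alternatives is met. Not satisfied.
  (d) Bram Odell resides in Harkport. Met.
  → No jurisdiction.
The Provincial Court of Sylbourne:
  (a) The amount in controversy is 316,000 dollars, which meets the USD 75,000 floor, so one alternative holds. Satisfied.
  (b) Marchetti Partners is organised under the laws of Casfield, so one alternative holds. Met.
  (c) The plaintiff resides in Ravport, which is not Sylbourne — that alternative is enough. Met.
  (d) The claim is a contract claim, not a consumer claim. Satisfied.
  (e) The plaintiff resides in Ravport, not Sylbourne; the claim does not concern real property — every alternative fails. However, the amount in controversy is $316,000, which meets the 25,000 dollars floor, so the 'unless' proviso supplies this condition. Satisfied.
  → All conditions met; jurisdiction exists.

the Provincial Court of Sylbourne; the Ravport District Court; the Sylen Regional Court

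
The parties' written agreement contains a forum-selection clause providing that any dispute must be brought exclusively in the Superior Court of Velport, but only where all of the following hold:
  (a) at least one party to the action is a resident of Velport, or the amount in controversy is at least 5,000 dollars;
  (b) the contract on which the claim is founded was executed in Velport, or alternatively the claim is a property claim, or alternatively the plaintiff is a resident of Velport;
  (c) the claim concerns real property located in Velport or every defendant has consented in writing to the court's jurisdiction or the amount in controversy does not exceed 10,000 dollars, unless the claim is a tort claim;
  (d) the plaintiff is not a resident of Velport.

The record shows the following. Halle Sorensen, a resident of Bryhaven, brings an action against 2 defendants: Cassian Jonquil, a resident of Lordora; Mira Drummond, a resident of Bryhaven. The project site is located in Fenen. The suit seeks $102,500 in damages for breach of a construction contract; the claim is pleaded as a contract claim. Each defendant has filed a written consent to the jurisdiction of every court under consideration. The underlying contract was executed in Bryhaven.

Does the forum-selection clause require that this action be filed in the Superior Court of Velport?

The Superior Court of Velport:
  (a) The amount in controversy is 102,500 dollars, which meets the 5,000 dollars floor, which satisfies one of the alternatives. Condition met.
  (b) The contract was executed in Bryhaven, not Velport; the claim is a contract claim, not a property claim; the plaintiff resides in Bryhaven, not Velport — none of the alternatives is met. Not met.
  (c) Every defendant has filed written consent, so this disjunct is met. Met.
  (d) The plaintiff resides in Bryhaven, which is not Velport. Satisfied.
  → Forum clause is not triggered.

No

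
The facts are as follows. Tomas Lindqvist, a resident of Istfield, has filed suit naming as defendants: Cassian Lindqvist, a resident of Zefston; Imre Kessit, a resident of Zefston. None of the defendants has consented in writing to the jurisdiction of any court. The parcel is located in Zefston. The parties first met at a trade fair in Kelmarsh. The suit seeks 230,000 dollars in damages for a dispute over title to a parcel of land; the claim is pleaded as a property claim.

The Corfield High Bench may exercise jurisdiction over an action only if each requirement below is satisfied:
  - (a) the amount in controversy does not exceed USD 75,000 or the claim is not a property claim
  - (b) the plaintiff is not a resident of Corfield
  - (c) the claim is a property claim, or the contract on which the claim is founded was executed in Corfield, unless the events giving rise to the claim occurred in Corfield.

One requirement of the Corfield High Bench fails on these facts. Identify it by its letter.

The Corfield High Bench:
  (a) The amount in controversy is USD 230,000, above the $75,000 ceiling; the claim is a property claim — every alternative fails. Not satisfied.
  (b) The plaintiff resides in Istfield, which is not Corfield. Satisfied.
  (c) The claim is a property claim, so one alternative holds. Condition met.
Only condition (a) fails.

(a)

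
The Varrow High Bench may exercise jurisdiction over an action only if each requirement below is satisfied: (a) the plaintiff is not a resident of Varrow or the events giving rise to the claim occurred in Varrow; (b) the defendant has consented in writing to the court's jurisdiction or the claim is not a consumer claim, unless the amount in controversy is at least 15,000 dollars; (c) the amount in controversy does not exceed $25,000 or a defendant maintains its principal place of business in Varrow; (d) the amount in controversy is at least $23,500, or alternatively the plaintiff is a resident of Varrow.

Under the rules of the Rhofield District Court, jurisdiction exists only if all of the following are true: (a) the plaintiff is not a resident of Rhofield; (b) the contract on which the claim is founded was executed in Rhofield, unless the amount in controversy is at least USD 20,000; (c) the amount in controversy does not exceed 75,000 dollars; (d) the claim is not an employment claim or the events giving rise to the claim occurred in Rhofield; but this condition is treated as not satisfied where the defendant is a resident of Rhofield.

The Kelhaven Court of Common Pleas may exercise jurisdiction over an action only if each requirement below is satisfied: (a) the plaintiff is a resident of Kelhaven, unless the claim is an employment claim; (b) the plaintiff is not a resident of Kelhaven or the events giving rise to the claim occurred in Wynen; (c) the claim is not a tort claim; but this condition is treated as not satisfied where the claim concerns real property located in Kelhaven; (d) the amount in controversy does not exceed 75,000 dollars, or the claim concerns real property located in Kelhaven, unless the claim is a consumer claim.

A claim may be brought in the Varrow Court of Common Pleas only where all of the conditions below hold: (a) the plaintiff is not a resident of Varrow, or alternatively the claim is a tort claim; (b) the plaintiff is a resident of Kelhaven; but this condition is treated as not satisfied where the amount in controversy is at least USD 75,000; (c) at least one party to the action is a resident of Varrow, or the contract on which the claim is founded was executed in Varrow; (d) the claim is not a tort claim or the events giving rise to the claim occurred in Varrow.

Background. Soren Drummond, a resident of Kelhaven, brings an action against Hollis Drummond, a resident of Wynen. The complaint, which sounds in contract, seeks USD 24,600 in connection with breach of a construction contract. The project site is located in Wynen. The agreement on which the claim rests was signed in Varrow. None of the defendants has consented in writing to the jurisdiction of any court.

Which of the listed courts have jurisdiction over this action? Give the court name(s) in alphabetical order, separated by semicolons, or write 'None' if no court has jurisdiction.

The Varrow High Bench:
  (a) The plaintiff resides in Kelhaven, which is not Varrow, which satisfies one of the alternatives. Condition met.
  (b) The claim is a contract claim, not a consumer claim, so one alternative holds. Condition met.
  (c) The amount in controversy is 24,600 dollars, within the USD 25,000 ceiling, so this disjunct is met. Met.
  (d) The amount in controversy is $24,600, which meets the 23,500 dollars floor — that alternative is enough. Met.
  → Jurisdiction lies.
The Rhofield District Court:
  (a) The plaintiff resides in Kelhaven, which is not Rhofield. Satisfied.
  (b) The contract was executed in Varrow, not Rhofield. However, the amount in controversy is USD 24,600, which meets the $20,000 floor, so the 'unless' proviso supplies this condition. Condition met.
  (c) The amount in controversy is 24,600 dollars, within the 75,000 dollars ceiling. Condition met.
  (d) The claim is a contract claim, not an employment claim — that alternative is enough. And the carve-out is inapplicable — the defendant resides in Wynen, not Rhofield. Satisfied.
  → Every requirement is satisfied — jurisdiction.
The Kelhaven Court of Common Pleas:
  (a) The plaintiff resides in Kelhaven. Met.
  (b) The operative events occurred in Wynen — that alternative is enough. Condition met.
  (c) The claim is a contract claim, not a tort claim. And the carve-out is inapplicable — the claim does not concern real property. Condition met.
  (d) The amount in controversy is $24,600, within the 75,000 dollars ceiling, so this disjunct is met. Condition met.
  → The court has jurisdiction.
The Varrow Court of Common Pleas:
  (a) The plaintiff resides in Kelhaven, which is not Varrow, so this disjunct is met. Condition met.
  (b) The plaintiff resides in Kelhaven. The carve-out does not apply: the amount in controversy is $24,600, below the $75,000 floor. Condition met.
  (c) The contract was executed in Varrow, so this disjunct is met. Condition met.
  (d) The claim is a contract claim, not a tort claim, so one alternative holds. Condition met.
  → Every requirement is satisfied — jurisdiction.

the Kelhaven Court of Common Pleas; the Rhofield District Court; the Varrow Court of Common Pleas; the Varrow High Bench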